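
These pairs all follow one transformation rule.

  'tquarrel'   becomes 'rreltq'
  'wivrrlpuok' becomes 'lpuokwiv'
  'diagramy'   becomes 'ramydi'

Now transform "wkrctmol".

tmolwk

The pattern: swap the front and back halves of the string, then delete the last 2 characters.
"wkrctmol" → "tmolwkrc" → "tmolwk".
(Check on "tquarrel": → "rreltqua" → "rreltq" ✓)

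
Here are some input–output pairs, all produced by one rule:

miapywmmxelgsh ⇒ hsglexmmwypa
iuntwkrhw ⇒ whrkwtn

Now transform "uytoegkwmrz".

zrmwkgeot

The transformation: delete the first 2 characters, then reverse the string.
For "uytoegkwmrz" the result is "zrmwkgeot".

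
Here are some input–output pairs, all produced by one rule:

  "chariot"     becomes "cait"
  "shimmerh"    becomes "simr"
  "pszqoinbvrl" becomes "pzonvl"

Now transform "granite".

gaie

The transformation: keep every other character starting from the first (positions 1st, 3rd, 5th, ...).
Doing the same to "granite": "gaie".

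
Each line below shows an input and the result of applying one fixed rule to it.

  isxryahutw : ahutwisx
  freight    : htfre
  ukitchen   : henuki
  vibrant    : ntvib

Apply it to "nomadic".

Rule — move the first 3 characters to the end (rotate left by 3), then delete the first 2 characters.
Working it through for "nomadic": intermediate "adicnom", final "icnom".
(Check on "freight": → "ightfre" → "htfre" ✓)

icnom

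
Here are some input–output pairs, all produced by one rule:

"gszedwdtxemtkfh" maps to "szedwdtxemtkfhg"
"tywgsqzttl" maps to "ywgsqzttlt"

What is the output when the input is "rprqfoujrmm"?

The pattern: move the first character to the end.
"rprqfoujrmm" → "prqfoujrmmr".

prqfoujrmmr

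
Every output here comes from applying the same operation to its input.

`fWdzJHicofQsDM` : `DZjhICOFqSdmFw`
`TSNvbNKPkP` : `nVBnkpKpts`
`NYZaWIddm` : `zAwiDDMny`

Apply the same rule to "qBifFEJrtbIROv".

IFfejRTBiroVQb

Rule — flip the case of every letter, then move the first 2 characters to the end (rotate left by 2).
"qBifFEJrtbIROv" → "QbIFfejRTBiroV" → "IFfejRTBiroVQb".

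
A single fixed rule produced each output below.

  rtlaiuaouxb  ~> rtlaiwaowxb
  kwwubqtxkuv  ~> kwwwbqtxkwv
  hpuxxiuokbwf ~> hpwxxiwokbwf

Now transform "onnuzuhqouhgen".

The transformation: replace every "u" with "w".
Doing the same to "onnuzuhqouhgen": "onnwzwhqowhgen".

onnwzwhqowhgen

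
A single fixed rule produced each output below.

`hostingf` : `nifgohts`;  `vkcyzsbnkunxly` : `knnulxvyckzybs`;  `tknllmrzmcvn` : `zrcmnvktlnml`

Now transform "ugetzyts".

yzstgute

The transformation: swap the front and back halves of the string, then swap each adjacent pair of characters (1↔2, 3↔4, ...).
Applying that to "ugetzyts" gives "yzstgute".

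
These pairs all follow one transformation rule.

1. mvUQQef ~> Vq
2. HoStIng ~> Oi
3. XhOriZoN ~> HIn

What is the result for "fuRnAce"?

Looking at the pairs, the operation is to keep one character in every 3, starting at position 2 (positions 2nd, 5th, 8th, ...), then flip the case of every letter.
Working it through for "fuRnAce": intermediate "uA", final "Ua".

Ua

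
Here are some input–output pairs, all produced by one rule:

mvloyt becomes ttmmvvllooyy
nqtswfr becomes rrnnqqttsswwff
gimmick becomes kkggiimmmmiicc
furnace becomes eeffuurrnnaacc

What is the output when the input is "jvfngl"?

lljjvvffnngg

In each case the input is transformed by: move the last character to the front, then double every character.
"jvfngl" → "ljvfng" → "lljjvvffnngg".
(Check on "nqtswfr": → "rnqtswf" → "rrnnqqttsswwff" ✓)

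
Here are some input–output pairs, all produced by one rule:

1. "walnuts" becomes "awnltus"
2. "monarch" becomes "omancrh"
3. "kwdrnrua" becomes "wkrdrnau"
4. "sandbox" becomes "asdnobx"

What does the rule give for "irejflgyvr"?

The pattern: swap each adjacent pair of characters (1↔2, 3↔4, ...).
So "irejflgyvr" becomes "rijelfygrv".

rijelfygrv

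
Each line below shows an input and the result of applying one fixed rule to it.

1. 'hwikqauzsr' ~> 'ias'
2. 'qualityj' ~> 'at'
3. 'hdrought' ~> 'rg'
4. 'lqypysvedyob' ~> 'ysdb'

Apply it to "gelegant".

Rule — keep one character in every 3, starting at position 3 (positions 3rd, 6th, 9th, ...).
So "gelegant" becomes "la".

la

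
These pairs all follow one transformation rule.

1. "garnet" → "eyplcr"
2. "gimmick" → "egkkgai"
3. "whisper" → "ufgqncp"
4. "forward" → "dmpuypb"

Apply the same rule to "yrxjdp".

Each output is the input with this applied: shift every letter 2 places backward in the alphabet (wrapping around).
"yrxjdp" → "wpvhbn".

wpvhbn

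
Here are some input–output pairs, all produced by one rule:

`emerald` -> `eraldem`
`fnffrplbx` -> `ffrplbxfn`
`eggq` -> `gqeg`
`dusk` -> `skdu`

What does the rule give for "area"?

The rule is to move the first 2 characters to the end (rotate left by 2).
Doing the same to "area": "eaar".

eaar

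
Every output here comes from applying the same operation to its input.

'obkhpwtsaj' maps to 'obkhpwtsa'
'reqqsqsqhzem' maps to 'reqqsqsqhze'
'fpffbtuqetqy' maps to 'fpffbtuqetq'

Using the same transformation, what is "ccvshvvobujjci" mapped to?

Each output is the input with this applied: delete the last character.
Applying that to "ccvshvvobujjci" gives "ccvshvvobujjc".

ccvshvvobujjc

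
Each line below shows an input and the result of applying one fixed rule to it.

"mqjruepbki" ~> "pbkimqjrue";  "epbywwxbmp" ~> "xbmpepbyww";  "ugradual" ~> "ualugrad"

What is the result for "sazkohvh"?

hvhsazko

The transformation: swap the front and back halves of the string, then move the first character to the end.
Applying both steps to "sazkohvh": "ohvhsazk", then "hvhsazko".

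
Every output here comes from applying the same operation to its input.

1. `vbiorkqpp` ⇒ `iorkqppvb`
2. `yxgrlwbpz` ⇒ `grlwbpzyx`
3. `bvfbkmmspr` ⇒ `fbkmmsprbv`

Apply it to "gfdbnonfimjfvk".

The pattern: move the first 2 characters to the end (rotate left by 2).
So "gfdbnonfimjfvk" becomes "dbnonfimjfvkgf".

dbnonfimjfvkgf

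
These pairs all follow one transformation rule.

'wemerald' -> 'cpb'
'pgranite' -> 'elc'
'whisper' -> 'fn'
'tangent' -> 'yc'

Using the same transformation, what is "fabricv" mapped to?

In each case the input is transformed by: shift every letter 2 places backward in the alphabet (wrapping around), then keep one character in every 3, starting at position 2 (positions 2nd, 5th, 8th, ...).
"fabricv" → "yg".

yg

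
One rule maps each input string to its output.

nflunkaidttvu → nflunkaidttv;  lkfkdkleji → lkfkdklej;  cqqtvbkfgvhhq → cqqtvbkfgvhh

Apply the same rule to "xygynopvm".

xygynopv

The pattern: delete the last character.
Applying that to "xygynopvm" gives "xygynopv".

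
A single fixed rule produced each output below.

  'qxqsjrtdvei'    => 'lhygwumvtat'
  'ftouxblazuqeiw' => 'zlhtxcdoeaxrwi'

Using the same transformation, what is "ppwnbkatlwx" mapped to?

The rule is to reverse the string, then shift every letter 3 places forward in the alphabet (wrapping around).
On "ppwnbkatlwx": the first step gives "xwltakbnwpp", and the second then gives "azowdneqzss".
(Check on "qxqsjrtdvei": → "ievdtrjsqxq" → "lhygwumvtat" ✓)

azowdneqzss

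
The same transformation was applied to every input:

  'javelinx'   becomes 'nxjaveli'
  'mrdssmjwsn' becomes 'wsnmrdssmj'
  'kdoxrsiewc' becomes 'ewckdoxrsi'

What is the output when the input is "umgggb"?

Looking at the pairs, the operation is to move the first 2 characters to the end (rotate left by 2), then swap the front and back halves of the string.
On "umgggb": the first step gives "gggbum", and the second then gives "bumggg".

bumggg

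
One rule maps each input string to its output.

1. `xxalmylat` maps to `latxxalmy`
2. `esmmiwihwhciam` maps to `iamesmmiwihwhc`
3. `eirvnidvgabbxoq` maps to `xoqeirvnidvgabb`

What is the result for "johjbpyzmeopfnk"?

fnkjohjbpyzmeop

The pattern: move the last 3 characters to the front (rotate right by 3).
"johjbpyzmeopfnk" → "fnkjohjbpyzmeop".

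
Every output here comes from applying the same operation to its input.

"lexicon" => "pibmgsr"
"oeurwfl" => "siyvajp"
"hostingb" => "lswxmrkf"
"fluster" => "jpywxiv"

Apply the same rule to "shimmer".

In each case the input is transformed by: shift every letter 4 places forward in the alphabet (wrapping around).
Doing the same to "shimmer": "wlmqqiv".

wlmqqiv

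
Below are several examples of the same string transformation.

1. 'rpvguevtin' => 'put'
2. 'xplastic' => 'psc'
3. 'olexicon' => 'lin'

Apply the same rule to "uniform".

no

The transformation: keep one character in every 3, starting at position 2 (positions 2nd, 5th, 8th, ...).
For "uniform" the result is "no".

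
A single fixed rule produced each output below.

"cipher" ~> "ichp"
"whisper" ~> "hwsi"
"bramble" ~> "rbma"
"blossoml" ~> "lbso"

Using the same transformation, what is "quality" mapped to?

The transformation: swap each adjacent pair of characters (1↔2, 3↔4, ...), then keep only the first 4 characters.
Starting from "quality": after the first operation, "uqlatiy"; after the second, "uqla".

uqla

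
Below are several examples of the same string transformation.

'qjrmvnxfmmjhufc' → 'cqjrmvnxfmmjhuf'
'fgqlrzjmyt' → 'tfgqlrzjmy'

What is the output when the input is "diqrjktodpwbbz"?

zdiqrjktodpwbb

Each output is the input with this applied: move the last character to the front.
For "diqrjktodpwbbz" the result is "zdiqrjktodpwbb".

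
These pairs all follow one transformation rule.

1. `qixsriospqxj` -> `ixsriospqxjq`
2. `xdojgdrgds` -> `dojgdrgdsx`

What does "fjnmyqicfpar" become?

The transformation: move the first character to the end.
"fjnmyqicfpar" → "jnmyqicfparf".

jnmyqicfparf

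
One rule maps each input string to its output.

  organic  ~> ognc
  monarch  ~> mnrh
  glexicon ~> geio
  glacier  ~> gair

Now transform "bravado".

Rule — keep every other character starting from the first (positions 1st, 3rd, 5th, ...).
So "bravado" becomes "baao".

baao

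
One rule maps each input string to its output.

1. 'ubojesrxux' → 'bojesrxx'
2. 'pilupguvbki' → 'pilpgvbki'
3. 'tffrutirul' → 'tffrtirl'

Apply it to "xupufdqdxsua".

The rule is to remove every "u".
On "xupufdqdxsua" that produces "xpfdqdxsa".

xpfdqdxsa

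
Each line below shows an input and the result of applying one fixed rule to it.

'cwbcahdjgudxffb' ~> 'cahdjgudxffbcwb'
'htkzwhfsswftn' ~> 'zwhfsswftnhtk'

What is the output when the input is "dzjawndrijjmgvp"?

The rule is to move the first 3 characters to the end (rotate left by 3).
Doing the same to "dzjawndrijjmgvp": "awndrijjmgvpdzj".

awndrijjmgvpdzj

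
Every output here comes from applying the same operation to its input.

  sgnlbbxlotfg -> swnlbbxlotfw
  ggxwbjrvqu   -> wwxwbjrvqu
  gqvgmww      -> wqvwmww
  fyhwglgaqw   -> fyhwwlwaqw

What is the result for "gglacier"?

Rule — replace every "g" with "w".
Doing the same to "gglacier": "wwlacier".

wwlacier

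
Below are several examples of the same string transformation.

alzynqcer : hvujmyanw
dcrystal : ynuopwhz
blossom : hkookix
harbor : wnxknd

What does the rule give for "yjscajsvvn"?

foywforrju

The pattern: move the first character to the end, then shift every letter 4 places backward in the alphabet (wrapping around).
Working it through for "yjscajsvvn": intermediate "jscajsvvny", final "foywforrju".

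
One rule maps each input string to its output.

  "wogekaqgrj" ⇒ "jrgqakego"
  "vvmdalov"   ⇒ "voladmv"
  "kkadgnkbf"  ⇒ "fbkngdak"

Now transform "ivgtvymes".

The rule is to delete the first character, then reverse the string.
So "ivgtvymes" becomes "semyvtgv".

semyvtgv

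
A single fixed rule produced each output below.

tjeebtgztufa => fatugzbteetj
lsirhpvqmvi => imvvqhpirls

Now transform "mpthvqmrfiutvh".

vhutfimrvqthmp

Each output is the input with this applied: swap each adjacent pair of characters (1↔2, 3↔4, ...), then reverse the string.
For "mpthvqmrfiutvh", step one produces "pmhtqvrmiftuhv"; step two turns that into "vhutfimrvqthmp".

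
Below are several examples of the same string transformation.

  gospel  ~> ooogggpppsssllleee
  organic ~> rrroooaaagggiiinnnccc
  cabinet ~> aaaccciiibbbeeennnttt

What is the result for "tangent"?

The transformation: swap each adjacent pair of characters (1↔2, 3↔4, ...), then repeat every character 3 times.
Applying both steps to "tangent": "atgnnet", then "aaatttgggnnnnnneeettt".
(Check on "organic": → "roaginc" → "rrroooaaagggiiinnnccc" ✓)

aaatttgggnnnnnneeettt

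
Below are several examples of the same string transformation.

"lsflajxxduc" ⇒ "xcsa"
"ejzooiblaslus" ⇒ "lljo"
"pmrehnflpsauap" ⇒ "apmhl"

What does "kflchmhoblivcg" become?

Rule — keep one character in every 3, starting at position 2 (positions 2nd, 5th, 8th, ...), then move the last 2 characters to the front (rotate right by 2).
"kflchmhoblivcg" → "igfho".

igfho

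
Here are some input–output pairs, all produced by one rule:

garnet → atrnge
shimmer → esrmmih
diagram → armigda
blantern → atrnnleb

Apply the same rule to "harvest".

Rule — sort the characters into reverse alphabetical order, then move the last character to the front.
On "harvest": the first step gives "vtsrhea", and the second then gives "avtsrhe".

avtsrhe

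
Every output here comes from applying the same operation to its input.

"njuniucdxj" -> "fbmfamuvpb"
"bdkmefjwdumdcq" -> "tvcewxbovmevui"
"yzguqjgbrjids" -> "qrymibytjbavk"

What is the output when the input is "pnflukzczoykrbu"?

hfxdmcrurgqcjtm

Each output is the input with this applied: shift every letter 8 places backward in the alphabet (wrapping around).
Applying that to "pnflukzczoykrbu" gives "hfxdmcrurgqcjtm".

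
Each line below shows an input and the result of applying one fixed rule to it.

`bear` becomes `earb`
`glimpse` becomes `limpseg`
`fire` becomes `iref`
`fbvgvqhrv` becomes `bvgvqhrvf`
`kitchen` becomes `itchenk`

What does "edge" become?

The pattern: move the first character to the end.
Doing the same to "edge": "dgee".

dgee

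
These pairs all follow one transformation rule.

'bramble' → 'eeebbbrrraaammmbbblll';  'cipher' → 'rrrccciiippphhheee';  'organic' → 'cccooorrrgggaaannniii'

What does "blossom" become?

mmmbbblllooossssssooo

Rule — move the last character to the front, then repeat every character 3 times.
Starting from "blossom": after the first operation, "mblosso"; after the second, "mmmbbblllooossssssooo".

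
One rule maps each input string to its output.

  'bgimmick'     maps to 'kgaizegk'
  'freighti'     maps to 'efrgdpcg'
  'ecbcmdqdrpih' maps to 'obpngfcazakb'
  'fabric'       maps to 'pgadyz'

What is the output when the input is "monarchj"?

pafhkmly

Looking at the pairs, the operation is to swap the front and back halves of the string, then shift every letter 2 places backward in the alphabet (wrapping around).
Applying both steps to "monarchj": "rchjmona", then "pafhkmly".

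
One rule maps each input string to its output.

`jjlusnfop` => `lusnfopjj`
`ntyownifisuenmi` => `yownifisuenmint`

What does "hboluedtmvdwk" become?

Rule — move the first 2 characters to the end (rotate left by 2).
On "hboluedtmvdwk" that produces "oluedtmvdwkhb".

oluedtmvdwkhb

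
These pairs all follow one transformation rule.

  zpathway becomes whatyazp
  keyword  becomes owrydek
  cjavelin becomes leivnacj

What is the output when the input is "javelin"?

leivnaj

The transformation: move the last 3 characters to the front (rotate right by 3), then take characters alternately from the front and the back (1st, last, 2nd, 2nd-last, ...).
On "javelin" that produces "leivnaj".
(Check on "zpathway": → "wayzpath" → "whatyazp" ✓)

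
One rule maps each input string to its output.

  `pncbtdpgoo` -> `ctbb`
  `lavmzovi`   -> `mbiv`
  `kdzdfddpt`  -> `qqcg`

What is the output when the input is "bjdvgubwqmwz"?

dzjm

What's happening: shift every letter 13 places forward in the alphabet (wrapping around) — i.e. ROT13, then keep only the last 4 characters.
On "bjdvgubwqmwz" that produces "dzjm".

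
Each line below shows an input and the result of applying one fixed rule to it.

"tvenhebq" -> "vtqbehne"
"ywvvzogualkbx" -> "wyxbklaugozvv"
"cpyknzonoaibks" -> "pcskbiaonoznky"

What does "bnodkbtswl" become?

nblwstbkdo

What's happening: move the first 2 characters to the end (rotate left by 2), then reverse the string.
Working it through for "bnodkbtswl": intermediate "odkbtswlbn", final "nblwstbkdo".
(Check on "cpyknzonoaibks": → "yknzonoaibkscp" → "pcskbiaonoznky" ✓)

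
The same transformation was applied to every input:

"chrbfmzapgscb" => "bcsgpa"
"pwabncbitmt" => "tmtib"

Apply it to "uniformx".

The transformation: take characters alternately from the front and the back (1st, last, 2nd, 2nd-last, ...), then keep every other character starting from the second (positions 2nd, 4th, 6th, ...).
For "uniformx", step one produces "uxnmirfo"; step two turns that into "xmro".

xmro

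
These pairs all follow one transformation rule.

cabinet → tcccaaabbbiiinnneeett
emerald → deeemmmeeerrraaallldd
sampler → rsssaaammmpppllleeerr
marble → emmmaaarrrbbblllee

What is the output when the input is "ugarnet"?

tuuugggaaarrrnnneeett

What's happening: repeat every character 3 times, then move the last character to the front.
Starting from "ugarnet": after the first operation, "uuugggaaarrrnnneeettt"; after the second, "tuuugggaaarrrnnneeett".
(Check on "sampler": → "sssaaammmpppllleeerrr" → "rsssaaammmpppllleeerr" ✓)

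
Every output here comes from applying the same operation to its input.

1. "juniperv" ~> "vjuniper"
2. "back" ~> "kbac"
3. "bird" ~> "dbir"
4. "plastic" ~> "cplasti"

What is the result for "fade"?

efad

The transformation: move the last character to the front.
So "fade" becomes "efad".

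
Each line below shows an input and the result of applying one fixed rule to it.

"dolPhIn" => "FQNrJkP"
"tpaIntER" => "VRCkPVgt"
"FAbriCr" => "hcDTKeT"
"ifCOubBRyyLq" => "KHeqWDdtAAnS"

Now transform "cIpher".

Rule — flip the case of every letter, then shift every letter 2 places forward in the alphabet (wrapping around).
Working it through for "cIpher": intermediate "CiPHER", final "EkRJGT".
(Check on "FAbriCr": → "faBRIcR" → "hcDTKeT" ✓)

EkRJGT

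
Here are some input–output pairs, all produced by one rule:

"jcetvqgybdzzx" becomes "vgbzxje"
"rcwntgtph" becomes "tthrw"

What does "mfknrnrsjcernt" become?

What's happening: keep every other character starting from the first (positions 1st, 3rd, 5th, ...), then move the first 2 characters to the end (rotate left by 2).
"mfknrnrsjcernt" → "mkrrjen" → "rrjenmk".

rrjenmk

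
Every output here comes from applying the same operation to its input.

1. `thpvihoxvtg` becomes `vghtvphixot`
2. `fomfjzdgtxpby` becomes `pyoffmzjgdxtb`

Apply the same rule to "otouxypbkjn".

kntouoyxbpj

The transformation: swap each adjacent pair of characters (1↔2, 3↔4, ...), then move the last 2 characters to the front (rotate right by 2).
Applying both steps to "otouxypbkjn": "touoyxbpjkn", then "kntouoyxbpj".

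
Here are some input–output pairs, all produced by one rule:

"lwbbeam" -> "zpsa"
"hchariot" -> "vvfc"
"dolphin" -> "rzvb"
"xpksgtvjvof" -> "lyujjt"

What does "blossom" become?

Each output is the input with this applied: keep every other character starting from the first (positions 1st, 3rd, 5th, ...), then shift every letter 12 places backward in the alphabet (wrapping around).
Applying both steps to "blossom": "bosm", then "pcga".

pcga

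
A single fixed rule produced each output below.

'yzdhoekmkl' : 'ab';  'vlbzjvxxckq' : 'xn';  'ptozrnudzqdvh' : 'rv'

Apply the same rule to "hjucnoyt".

jl

Each output is the input with this applied: shift every letter 2 places forward in the alphabet (wrapping around), then keep only the first 2 characters.
On "hjucnoyt" that produces "jl".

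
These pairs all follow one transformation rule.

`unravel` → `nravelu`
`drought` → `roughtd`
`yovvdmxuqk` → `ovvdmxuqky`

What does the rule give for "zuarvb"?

uarvbz

Rule — move the first character to the end.
So "zuarvb" becomes "uarvbz".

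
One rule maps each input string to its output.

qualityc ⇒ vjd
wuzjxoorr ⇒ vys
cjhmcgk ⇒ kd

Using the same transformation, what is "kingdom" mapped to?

Rule — shift every letter 1 place forward in the alphabet (wrapping around), then keep one character in every 3, starting at position 2 (positions 2nd, 5th, 8th, ...).
For "kingdom" the result is "je".

je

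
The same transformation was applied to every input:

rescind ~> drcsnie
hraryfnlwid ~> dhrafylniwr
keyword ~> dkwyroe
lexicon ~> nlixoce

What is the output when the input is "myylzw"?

Rule — swap each adjacent pair of characters (1↔2, 3↔4, ...), then swap the first and last characters.
Starting from "myylzw": after the first operation, "ymlywz"; after the second, "zmlywy".

zmlywy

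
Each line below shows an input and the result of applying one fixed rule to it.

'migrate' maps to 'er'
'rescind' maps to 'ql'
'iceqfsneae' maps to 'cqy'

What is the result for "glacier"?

Looking at the pairs, the operation is to keep one character in every 3, starting at position 3 (positions 3rd, 6th, 9th, ...), then shift every letter 2 places backward in the alphabet (wrapping around).
Doing the same to "glacier": "yc".

yc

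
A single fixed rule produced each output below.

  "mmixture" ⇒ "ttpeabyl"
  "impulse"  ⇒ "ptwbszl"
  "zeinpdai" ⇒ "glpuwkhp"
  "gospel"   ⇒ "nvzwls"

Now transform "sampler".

Rule — shift every letter 7 places forward in the alphabet (wrapping around).
On "sampler" that produces "zhtwsly".

zhtwsly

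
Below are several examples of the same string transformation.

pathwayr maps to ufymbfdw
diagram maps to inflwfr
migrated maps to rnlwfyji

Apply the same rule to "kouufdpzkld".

Rule — shift every letter 5 places forward in the alphabet (wrapping around).
Doing the same to "kouufdpzkld": "ptzzkiuepqi".

ptzzkiuepqi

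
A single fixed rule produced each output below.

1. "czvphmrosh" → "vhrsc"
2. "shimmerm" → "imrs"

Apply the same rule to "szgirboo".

In each case the input is transformed by: keep every other character starting from the first (positions 1st, 3rd, 5th, ...), then move the first character to the end.
For "szgirboo", step one produces "sgro"; step two turns that into "gros".

gros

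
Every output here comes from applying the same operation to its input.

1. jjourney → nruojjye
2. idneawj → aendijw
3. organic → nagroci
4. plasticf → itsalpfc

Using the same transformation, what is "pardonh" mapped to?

The rule is to move the last 2 characters to the front (rotate right by 2), then reverse the string.
On "pardonh": the first step gives "nhpardo", and the second then gives "odraphn".

odraphn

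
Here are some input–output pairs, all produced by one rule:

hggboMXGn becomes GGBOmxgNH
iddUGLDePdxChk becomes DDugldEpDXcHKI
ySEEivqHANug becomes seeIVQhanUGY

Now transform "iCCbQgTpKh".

ccBqGtPkHI

The pattern: flip the case of every letter, then move the first character to the end.
Starting from "iCCbQgTpKh": after the first operation, "IccBqGtPkH"; after the second, "ccBqGtPkHI".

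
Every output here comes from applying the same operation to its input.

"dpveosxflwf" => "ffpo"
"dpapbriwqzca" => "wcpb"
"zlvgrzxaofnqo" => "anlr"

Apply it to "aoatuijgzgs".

The rule is to keep one character in every 3, starting at position 2 (positions 2nd, 5th, 8th, ...), then move the first 2 characters to the end (rotate left by 2).
Starting from "aoatuijgzgs": after the first operation, "ougs"; after the second, "gsou".

gsou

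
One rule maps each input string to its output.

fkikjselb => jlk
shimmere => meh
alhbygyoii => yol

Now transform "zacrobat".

ota

The transformation: keep one character in every 3, starting at position 2 (positions 2nd, 5th, 8th, ...), then move the first character to the end.
Working it through for "zacrobat": intermediate "aot", final "ota".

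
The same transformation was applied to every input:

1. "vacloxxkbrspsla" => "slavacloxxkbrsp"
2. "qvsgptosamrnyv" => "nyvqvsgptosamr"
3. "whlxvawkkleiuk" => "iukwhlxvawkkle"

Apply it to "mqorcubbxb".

The transformation: move the last 3 characters to the front (rotate right by 3).
"mqorcubbxb" → "bxbmqorcub".

bxbmqorcub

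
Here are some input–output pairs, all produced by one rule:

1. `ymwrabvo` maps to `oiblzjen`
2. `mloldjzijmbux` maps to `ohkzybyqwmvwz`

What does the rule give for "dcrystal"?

Rule — move the last 3 characters to the front (rotate right by 3), then shift every letter 13 places forward in the alphabet (wrapping around) — i.e. ROT13.
On "dcrystal": the first step gives "taldcrys", and the second then gives "gnyqpelf".

gnyqpelf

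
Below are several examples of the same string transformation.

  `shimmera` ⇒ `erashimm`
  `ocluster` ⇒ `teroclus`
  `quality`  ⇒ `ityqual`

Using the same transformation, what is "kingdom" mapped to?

Looking at the pairs, the operation is to move the last 3 characters to the front (rotate right by 3).
For "kingdom" the result is "domking".

domking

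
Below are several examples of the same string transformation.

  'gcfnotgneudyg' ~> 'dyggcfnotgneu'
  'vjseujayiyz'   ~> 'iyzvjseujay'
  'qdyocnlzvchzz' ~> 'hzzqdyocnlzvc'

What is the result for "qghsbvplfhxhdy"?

The rule is to move the last 3 characters to the front (rotate right by 3).
"qghsbvplfhxhdy" → "hdyqghsbvplfhx".

hdyqghsbvplfhx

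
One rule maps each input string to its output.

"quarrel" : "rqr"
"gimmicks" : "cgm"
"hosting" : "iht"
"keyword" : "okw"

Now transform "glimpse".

pgm

The rule is to move the last 3 characters to the front (rotate right by 3), then keep one character in every 3, starting at position 1 (positions 1st, 4th, 7th, ...).
For "glimpse", step one produces "pseglim"; step two turns that into "pgm".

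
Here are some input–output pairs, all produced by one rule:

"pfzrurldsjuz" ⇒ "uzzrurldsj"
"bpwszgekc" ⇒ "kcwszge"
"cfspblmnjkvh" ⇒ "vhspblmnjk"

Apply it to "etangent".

Rule — delete the first 2 characters, then move the last 2 characters to the front (rotate right by 2).
Applying both steps to "etangent": "angent", then "ntange".

ntange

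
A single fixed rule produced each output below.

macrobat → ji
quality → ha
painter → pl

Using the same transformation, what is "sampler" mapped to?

The rule is to keep one character in every 3, starting at position 3 (positions 3rd, 6th, 9th, ...), then shift every letter 7 places forward in the alphabet (wrapping around).
"sampler" → "me" → "tl".

tl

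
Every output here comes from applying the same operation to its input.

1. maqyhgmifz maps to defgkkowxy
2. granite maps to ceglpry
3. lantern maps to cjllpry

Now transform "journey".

chlmpsw

In each case the input is transformed by: shift every letter 2 places backward in the alphabet (wrapping around), then sort the characters into alphabetical order.
On "journey": the first step gives "hmsplcw", and the second then gives "chlmpsw".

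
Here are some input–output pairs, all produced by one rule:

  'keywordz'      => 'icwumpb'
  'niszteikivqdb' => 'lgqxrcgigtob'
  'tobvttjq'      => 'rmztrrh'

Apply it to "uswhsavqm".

In each case the input is transformed by: shift every letter 2 places backward in the alphabet (wrapping around), then delete the last character.
On "uswhsavqm": the first step gives "squfqytok", and the second then gives "squfqyto".

squfqyto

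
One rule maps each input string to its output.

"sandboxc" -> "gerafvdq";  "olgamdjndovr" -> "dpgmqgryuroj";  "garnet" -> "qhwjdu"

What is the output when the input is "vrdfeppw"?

Rule — move the first 3 characters to the end (rotate left by 3), then shift every letter 3 places forward in the alphabet (wrapping around).
For "vrdfeppw", step one produces "feppwvrd"; step two turns that into "ihsszyug".

ihsszyug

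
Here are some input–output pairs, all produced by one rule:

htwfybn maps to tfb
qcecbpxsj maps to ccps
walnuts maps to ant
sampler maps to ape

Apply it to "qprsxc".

Rule — keep every other character starting from the second (positions 2nd, 4th, 6th, ...).
"qprsxc" → "psc".

psc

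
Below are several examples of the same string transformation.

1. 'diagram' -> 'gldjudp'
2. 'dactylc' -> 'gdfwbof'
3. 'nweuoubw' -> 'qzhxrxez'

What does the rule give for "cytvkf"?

fbwyni

The transformation: shift every letter 3 places forward in the alphabet (wrapping around).
Doing the same to "cytvkf": "fbwyni".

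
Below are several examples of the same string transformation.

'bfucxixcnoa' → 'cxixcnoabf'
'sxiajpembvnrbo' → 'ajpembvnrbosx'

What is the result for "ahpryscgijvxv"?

What's happening: move the first 2 characters to the end (rotate left by 2), then delete the first character.
Applying both steps to "ahpryscgijvxv": "pryscgijvxvah", then "ryscgijvxvah".

ryscgijvxvah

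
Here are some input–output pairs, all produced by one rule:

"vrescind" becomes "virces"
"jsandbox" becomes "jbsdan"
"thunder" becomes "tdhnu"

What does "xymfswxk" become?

xwysmf

The rule is to delete the last 2 characters, then take characters alternately from the front and the back (1st, last, 2nd, 2nd-last, ...).
Working it through for "xymfswxk": intermediate "xymfsw", final "xwysmf".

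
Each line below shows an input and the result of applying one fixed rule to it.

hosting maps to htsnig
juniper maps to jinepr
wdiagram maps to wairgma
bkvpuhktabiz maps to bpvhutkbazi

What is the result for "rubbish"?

Each output is the input with this applied: swap each adjacent pair of characters (1↔2, 3↔4, ...), then delete the first character.
On "rubbish": the first step gives "urbbsih", and the second then gives "rbbsih".
(Check on "juniper": → "ujinepr" → "jinepr" ✓)

rbbsih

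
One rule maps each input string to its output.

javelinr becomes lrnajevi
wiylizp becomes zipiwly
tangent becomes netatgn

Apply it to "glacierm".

The rule is to swap each adjacent pair of characters (1↔2, 3↔4, ...), then move the last 3 characters to the front (rotate right by 3).
For "glacierm", step one produces "lgcaeimr"; step two turns that into "imrlgcae".

imrlgcae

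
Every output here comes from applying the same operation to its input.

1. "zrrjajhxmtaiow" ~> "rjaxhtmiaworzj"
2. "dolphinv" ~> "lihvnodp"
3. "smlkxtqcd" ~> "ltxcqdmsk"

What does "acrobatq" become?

The transformation: swap each adjacent pair of characters (1↔2, 3↔4, ...), then move the first 3 characters to the end (rotate left by 3).
Applying both steps to "acrobatq": "caorabqt", then "rabqtcao".

rabqtcao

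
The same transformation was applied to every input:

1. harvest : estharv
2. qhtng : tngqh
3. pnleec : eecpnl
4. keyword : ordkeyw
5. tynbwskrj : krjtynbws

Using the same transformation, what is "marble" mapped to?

Rule — move the last 3 characters to the front (rotate right by 3).
Doing the same to "marble": "blemar".

blemar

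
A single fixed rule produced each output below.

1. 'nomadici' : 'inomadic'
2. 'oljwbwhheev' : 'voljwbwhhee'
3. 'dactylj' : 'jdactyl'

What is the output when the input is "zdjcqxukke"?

ezdjcqxukk

The rule is to move the last character to the front.
On "zdjcqxukke" that produces "ezdjcqxukk".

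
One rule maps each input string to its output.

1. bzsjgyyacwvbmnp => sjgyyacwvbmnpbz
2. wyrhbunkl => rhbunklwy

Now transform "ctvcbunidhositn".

vcbunidhositnct

Rule — move the first 2 characters to the end (rotate left by 2).
Applying that to "ctvcbunidhositn" gives "vcbunidhositnct".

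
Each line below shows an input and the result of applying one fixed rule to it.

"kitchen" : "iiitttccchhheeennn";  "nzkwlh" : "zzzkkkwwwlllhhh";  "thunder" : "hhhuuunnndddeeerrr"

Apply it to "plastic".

The transformation: repeat every character 3 times, then delete the first 3 characters.
On "plastic": the first step gives "ppplllaaassstttiiiccc", and the second then gives "lllaaassstttiiiccc".

lllaaassstttiiiccc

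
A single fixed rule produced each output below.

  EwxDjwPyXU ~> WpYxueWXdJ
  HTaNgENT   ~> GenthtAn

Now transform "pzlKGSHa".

gshAPZLk

In each case the input is transformed by: flip the case of every letter, then swap the front and back halves of the string.
"pzlKGSHa" → "PZLkgshA" → "gshAPZLk".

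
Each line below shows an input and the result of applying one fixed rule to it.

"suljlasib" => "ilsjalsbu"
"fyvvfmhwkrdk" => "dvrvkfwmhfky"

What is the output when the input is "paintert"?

rientpta

The rule is to take characters alternately from the front and the back (1st, last, 2nd, 2nd-last, ...), then move the first 3 characters to the end (rotate left by 3).
Working it through for "paintert": intermediate "ptarient", final "rientpta".
(Check on "fyvvfmhwkrdk": → "fkydvrvkfwmh" → "dvrvkfwmhfky" ✓)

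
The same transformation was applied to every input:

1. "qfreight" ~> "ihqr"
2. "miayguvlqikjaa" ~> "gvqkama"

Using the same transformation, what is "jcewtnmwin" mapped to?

tmije

Rule — move the first 3 characters to the end (rotate left by 3), then keep every other character starting from the second (positions 2nd, 4th, 6th, ...).
Applying both steps to "jcewtnmwin": "wtnmwinjce", then "tmije".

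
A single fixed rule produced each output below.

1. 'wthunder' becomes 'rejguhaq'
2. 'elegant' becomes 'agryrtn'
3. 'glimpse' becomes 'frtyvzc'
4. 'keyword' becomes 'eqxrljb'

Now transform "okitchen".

In each case the input is transformed by: shift every letter 13 places forward in the alphabet (wrapping around) — i.e. ROT13, then move the last 2 characters to the front (rotate right by 2).
For "okitchen" the result is "rabxvgpu".
(Check on "keyword": → "xrljbeq" → "eqxrljb" ✓)

rabxvgpu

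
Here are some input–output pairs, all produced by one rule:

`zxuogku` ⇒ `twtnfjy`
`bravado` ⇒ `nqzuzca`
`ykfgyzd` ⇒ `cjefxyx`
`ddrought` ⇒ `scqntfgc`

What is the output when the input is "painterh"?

The rule is to swap the first and last characters, then shift every letter 1 place backward in the alphabet (wrapping around).
So "painterh" becomes "gzhmsdqo".

gzhmsdqo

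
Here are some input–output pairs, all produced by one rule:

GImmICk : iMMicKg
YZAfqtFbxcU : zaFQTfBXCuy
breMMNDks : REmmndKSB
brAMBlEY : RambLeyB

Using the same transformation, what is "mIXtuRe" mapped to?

ixTUrEM

In each case the input is transformed by: move the first character to the end, then flip the case of every letter.
Applying both steps to "mIXtuRe": "IXtuRem", then "ixTUrEM".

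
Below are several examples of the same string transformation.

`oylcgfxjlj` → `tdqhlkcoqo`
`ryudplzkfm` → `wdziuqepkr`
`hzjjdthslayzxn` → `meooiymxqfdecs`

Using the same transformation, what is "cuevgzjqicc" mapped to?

hzjaleovnhh

Each output is the input with this applied: shift every letter 5 places forward in the alphabet (wrapping around).
Doing the same to "cuevgzjqicc": "hzjaleovnhh".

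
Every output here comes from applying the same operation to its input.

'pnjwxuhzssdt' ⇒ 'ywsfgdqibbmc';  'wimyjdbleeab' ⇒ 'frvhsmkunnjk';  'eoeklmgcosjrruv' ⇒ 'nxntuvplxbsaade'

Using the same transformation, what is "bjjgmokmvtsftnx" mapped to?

What's happening: shift every letter 9 places forward in the alphabet (wrapping around).
So "bjjgmokmvtsftnx" becomes "ksspvxtvecbocwg".

ksspvxtvecbocwg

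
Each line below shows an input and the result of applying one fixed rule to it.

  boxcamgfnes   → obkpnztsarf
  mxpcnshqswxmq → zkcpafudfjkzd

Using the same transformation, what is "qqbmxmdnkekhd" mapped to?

Each output is the input with this applied: shift every letter 13 places forward in the alphabet (wrapping around) — i.e. ROT13.
For "qqbmxmdnkekhd" the result is "ddozkzqaxrxuq".

ddozkzqaxrxuq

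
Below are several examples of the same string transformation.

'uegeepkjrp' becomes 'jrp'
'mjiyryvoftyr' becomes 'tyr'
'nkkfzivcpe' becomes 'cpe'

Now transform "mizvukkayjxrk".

Rule — keep only the last 3 characters.
For "mizvukkayjxrk" the result is "xrk".

xrk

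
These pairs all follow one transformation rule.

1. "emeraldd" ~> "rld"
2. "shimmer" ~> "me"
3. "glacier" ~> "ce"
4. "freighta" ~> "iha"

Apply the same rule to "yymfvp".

fp

Looking at the pairs, the operation is to keep every other character starting from the second (positions 2nd, 4th, 6th, ...), then delete the first character.
Applying both steps to "yymfvp": "yfp", then "fp".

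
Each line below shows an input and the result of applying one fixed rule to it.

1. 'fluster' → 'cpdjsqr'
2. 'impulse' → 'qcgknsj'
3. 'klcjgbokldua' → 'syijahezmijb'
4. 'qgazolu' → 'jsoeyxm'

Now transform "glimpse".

In each case the input is transformed by: shift every letter 2 places backward in the alphabet (wrapping around), then move the last 2 characters to the front (rotate right by 2).
On "glimpse": the first step gives "ejgknqc", and the second then gives "qcejgkn".

qcejgkn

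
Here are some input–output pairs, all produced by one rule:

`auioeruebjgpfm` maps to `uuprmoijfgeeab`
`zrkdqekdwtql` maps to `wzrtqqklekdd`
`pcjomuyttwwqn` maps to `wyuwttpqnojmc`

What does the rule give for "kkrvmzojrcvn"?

The rule is to sort the characters into reverse alphabetical order, then swap each adjacent pair of characters (1↔2, 3↔4, ...).
Working it through for "kkrvmzojrcvn": intermediate "zvvrronmkkjc", final "vzrvormnkkcj".

vzrvormnkkcj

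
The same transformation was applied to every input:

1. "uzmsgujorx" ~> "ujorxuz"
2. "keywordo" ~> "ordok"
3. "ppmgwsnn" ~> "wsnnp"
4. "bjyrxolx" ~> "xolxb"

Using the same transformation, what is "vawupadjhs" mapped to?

What's happening: swap the front and back halves of the string, then delete the last 3 characters.
Starting from "vawupadjhs": after the first operation, "adjhsvawup"; after the second, "adjhsva".

adjhsva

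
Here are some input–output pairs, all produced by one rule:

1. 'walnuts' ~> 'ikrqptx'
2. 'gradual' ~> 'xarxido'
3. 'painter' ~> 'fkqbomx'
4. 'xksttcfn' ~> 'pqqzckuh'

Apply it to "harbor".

oyloex

The transformation: move the first 2 characters to the end (rotate left by 2), then shift every letter 3 places backward in the alphabet (wrapping around).
For "harbor", step one produces "rborha"; step two turns that into "oyloex".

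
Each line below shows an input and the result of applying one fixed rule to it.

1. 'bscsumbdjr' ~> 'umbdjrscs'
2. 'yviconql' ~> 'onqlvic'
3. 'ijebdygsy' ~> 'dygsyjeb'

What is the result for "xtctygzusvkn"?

ygzusvkntct

The pattern: delete the first character, then move the first 3 characters to the end (rotate left by 3).
For "xtctygzusvkn", step one produces "tctygzusvkn"; step two turns that into "ygzusvkntct".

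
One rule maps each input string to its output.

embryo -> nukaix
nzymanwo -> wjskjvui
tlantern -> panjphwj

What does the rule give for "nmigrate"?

Looking at the pairs, the operation is to shift every letter 4 places backward in the alphabet (wrapping around), then swap the front and back halves of the string.
For "nmigrate", step one produces "jiecnwpa"; step two turns that into "nwpajiec".
(Check on "nzymanwo": → "jvuiwjsk" → "wjskjvui" ✓)

nwpajiec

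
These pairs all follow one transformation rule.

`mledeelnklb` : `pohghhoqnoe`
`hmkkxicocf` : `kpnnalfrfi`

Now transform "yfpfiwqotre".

bisilztrwuh

The transformation: shift every letter 3 places forward in the alphabet (wrapping around).
"yfpfiwqotre" → "bisilztrwuh".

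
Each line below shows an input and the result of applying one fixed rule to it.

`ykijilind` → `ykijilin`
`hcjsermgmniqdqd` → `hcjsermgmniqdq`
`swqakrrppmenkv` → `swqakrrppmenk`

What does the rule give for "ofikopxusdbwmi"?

The transformation: delete the last character.
Doing the same to "ofikopxusdbwmi": "ofikopxusdbwm".

ofikopxusdbwm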